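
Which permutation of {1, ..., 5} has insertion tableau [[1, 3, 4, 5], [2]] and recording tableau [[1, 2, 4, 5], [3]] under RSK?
2 3 1 4 5

Reverse the RSK construction: for i from n down to 1, find the cell of Q containing i, remove the entry at that cell from P, and reverse-bump it up through P; the value ejected from row 1 is w(i).

Step i=5: Q has 5 at row 1, column 4; remove that cell from P, ejecting 5. So w(5) = 5. P is now [[1, 3, 4], [2]].
Step i=4: Q has 4 at row 1, column 3; remove that cell from P, ejecting 4. So w(4) = 4. P is now [[1, 3], [2]].
Step i=3: Q has 3 at row 2, column 1; remove 2 from row 2 of P and reverse-bump: 2 enters row 1 and ejects 1. So w(3) = 1. P is now [[2, 3]].
Step i=2: Q has 2 at row 1, column 2; remove that cell from P, ejecting 3. So w(2) = 3. P is now [[2]].
Step i=1: Q has 1 at row 1, column 1; remove that cell from P, ejecting 2. So w(1) = 2. P is now [].

So w = 2 3 1 4 5.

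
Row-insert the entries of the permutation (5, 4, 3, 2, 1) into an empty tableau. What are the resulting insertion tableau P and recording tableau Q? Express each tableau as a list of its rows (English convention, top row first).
P = [[1], [2], [3], [4], [5]], Q = [[1], [2], [3], [4], [5]]

Insert each entry of the permutation into P by Schensted row insertion, recording in Q the position of each new cell.

Insert 5: appended to row 1. P = [[5]].
Insert 4: 4 bumps 5 from row 1; 5 starts row 2. P = [[4], [5]].
Insert 3: 3 bumps 4 from row 1; 4 bumps 5 from row 2; 5 starts row 3. P = [[3], [4], [5]].
Insert 2: 2 bumps 3 from row 1; 3 bumps 4 from row 2; 4 bumps 5 from row 3; 5 starts row 4. P = [[2], [3], [4], [5]].
Insert 1: 1 bumps 2 from row 1; 2 bumps 3 from row 2; 3 bumps 4 from row 3; 4 bumps 5 from row 4; 5 starts row 5. P = [[1], [2], [3], [4], [5]].

So P = [[1], [2], [3], [4], [5]], Q = [[1], [2], [3], [4], [5]].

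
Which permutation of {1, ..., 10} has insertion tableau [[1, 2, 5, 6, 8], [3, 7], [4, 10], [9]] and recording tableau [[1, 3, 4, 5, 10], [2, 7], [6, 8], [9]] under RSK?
Reverse the RSK construction: for i from n down to 1, find the cell of Q containing i, remove the entry at that cell from P, and reverse-bump it up through P; the value ejected from row 1 is w(i).

Step i=10: Q has 10 at row 1, column 5; remove that cell from P, ejecting 8. So w(10) = 8. P is now [[1, 2, 5, 6], [3, 7], [4, 10], [9]].
Step i=9: Q has 9 at row 4, column 1; remove 9 from row 4 of P and reverse-bump: 9 enters row 3 and ejects 4; 4 enters row 2 and ejects 3; 3 enters row 1 and ejects 2. So w(9) = 2. P is now [[1, 3, 5, 6], [4, 7], [9, 10]].
Step i=8: Q has 8 at row 3, column 2; remove 10 from row 3 of P and reverse-bump: 10 enters row 2 and ejects 7; 7 enters row 1 and ejects 6. So w(8) = 6. P is now [[1, 3, 5, 7], [4, 10], [9]].
Step i=7: Q has 7 at row 2, column 2; remove 10 from row 2 of P and reverse-bump: 10 enters row 1 and ejects 7. So w(7) = 7. P is now [[1, 3, 5, 10], [4], [9]].
Step i=6: Q has 6 at row 3, column 1; remove 9 from row 3 of P and reverse-bump: 9 enters row 2 and ejects 4; 4 enters row 1 and ejects 3. So w(6) = 3. P is now [[1, 4, 5, 10], [9]].
Step i=5: Q has 5 at row 1, column 4; remove that cell from P, ejecting 10. So w(5) = 10. P is now [[1, 4, 5], [9]].
Step i=4: Q has 4 at row 1, column 3; remove that cell from P, ejecting 5. So w(4) = 5. P is now [[1, 4], [9]].
Step i=3: Q has 3 at row 1, column 2; remove that cell from P, ejecting 4. So w(3) = 4. P is now [[1], [9]].
Step i=2: Q has 2 at row 2, column 1; remove 9 from row 2 of P and reverse-bump: 9 enters row 1 and ejects 1. So w(2) = 1. P is now [[9]].
Step i=1: Q has 1 at row 1, column 1; remove that cell from P, ejecting 9. So w(1) = 9. P is now [].

So w = 9 1 4 5 10 3 7 6 2 8.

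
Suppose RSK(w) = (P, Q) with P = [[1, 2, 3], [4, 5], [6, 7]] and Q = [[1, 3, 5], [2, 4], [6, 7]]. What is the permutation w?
Reverse the RSK construction: for i from n down to 1, find the cell of Q containing i, remove the entry at that cell from P, and reverse-bump it up through P; the value ejected from row 1 is w(i).

Step i=7: Q has 7 at row 3, column 2; remove 7 from row 3 of P and reverse-bump: 7 enters row 2 and ejects 5; 5 enters row 1 and ejects 3. So w(7) = 3. P is now [[1, 2, 5], [4, 7], [6]].
Step i=6: Q has 6 at row 3, column 1; remove 6 from row 3 of P and reverse-bump: 6 enters row 2 and ejects 4; 4 enters row 1 and ejects 2. So w(6) = 2. P is now [[1, 4, 5], [6, 7]].
Step i=5: Q has 5 at row 1, column 3; remove that cell from P, ejecting 5. So w(5) = 5. P is now [[1, 4], [6, 7]].
Step i=4: Q has 4 at row 2, column 2; remove 7 from row 2 of P and reverse-bump: 7 enters row 1 and ejects 4. So w(4) = 4. P is now [[1, 7], [6]].
Step i=3: Q has 3 at row 1, column 2; remove that cell from P, ejecting 7. So w(3) = 7. P is now [[1], [6]].
Step i=2: Q has 2 at row 2, column 1; remove 6 from row 2 of P and reverse-bump: 6 enters row 1 and ejects 1. So w(2) = 1. P is now [[6]].
Step i=1: Q has 1 at row 1, column 1; remove that cell from P, ejecting 6. So w(1) = 6. P is now [].

So w = 6 1 7 4 5 2 3.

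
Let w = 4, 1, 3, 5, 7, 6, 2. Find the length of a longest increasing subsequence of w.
4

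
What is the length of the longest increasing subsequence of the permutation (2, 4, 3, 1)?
2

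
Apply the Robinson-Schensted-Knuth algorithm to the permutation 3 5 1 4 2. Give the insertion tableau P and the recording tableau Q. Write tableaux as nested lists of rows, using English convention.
P = [[1, 2], [3, 4], [5]], Q = [[1, 2], [3, 4], [5]]

Insert each entry of the permutation into P by Schensted row insertion, recording in Q the position of each new cell.

After inserting 3: P = [[3]].
After inserting 5: P = [[3, 5]].
After inserting 1: P = [[1, 5], [3]].
After inserting 4: P = [[1, 4], [3, 5]].
After inserting 2: P = [[1, 2], [3, 4], [5]].

So P = [[1, 2], [3, 4], [5]], Q = [[1, 2], [3, 4], [5]].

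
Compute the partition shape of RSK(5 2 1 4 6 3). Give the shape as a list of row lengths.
RSK row insertion gives P = [[1, 3, 6], [2, 4], [5]], which has shape [3, 2, 1].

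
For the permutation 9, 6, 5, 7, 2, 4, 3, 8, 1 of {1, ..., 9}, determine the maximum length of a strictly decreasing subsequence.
6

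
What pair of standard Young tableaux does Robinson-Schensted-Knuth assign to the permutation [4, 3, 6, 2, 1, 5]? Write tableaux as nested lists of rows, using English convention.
Insert each entry of the permutation into P by Schensted row insertion, recording in Q the position of each new cell.

Insert 4: appended to row 1. P = [[4]].
Insert 3: 3 bumps 4 from row 1; 4 starts row 2. P = [[3], [4]].
Insert 6: appended to row 1. P = [[3, 6], [4]].
Insert 2: 2 bumps 3 from row 1; 3 bumps 4 from row 2; 4 starts row 3. P = [[2, 6], [3], [4]].
Insert 1: 1 bumps 2 from row 1; 2 bumps 3 from row 2; 3 bumps 4 from row 3; 4 starts row 4. P = [[1, 6], [2], [3], [4]].
Insert 5: 5 bumps 6 from row 1; 6 appends to row 2. P = [[1, 5], [2, 6], [3], [4]].

So P = [[1, 5], [2, 6], [3], [4]], Q = [[1, 3], [2, 6], [4], [5]].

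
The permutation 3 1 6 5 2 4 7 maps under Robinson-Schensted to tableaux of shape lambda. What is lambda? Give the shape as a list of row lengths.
[4, 2, 1]

RSK row insertion gives P = [[1, 2, 4, 7], [3, 5], [6]], which has shape [4, 2, 1].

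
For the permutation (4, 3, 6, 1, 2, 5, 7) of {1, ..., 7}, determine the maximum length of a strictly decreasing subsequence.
3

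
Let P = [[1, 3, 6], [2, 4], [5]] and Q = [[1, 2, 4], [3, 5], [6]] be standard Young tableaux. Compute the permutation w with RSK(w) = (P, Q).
Reverse the RSK construction: for i from n down to 1, find the cell of Q containing i, remove the entry at that cell from P, and reverse-bump it up through P; the value ejected from row 1 is w(i).

Step i=6: Q has 6 at row 3, column 1; remove 5 from row 3 of P and reverse-bump: 5 enters row 2 and ejects 4; 4 enters row 1 and ejects 3. So w(6) = 3. P is now [[1, 4, 6], [2, 5]].
Step i=5: Q has 5 at row 2, column 2; remove 5 from row 2 of P and reverse-bump: 5 enters row 1 and ejects 4. So w(5) = 4. P is now [[1, 5, 6], [2]].
Step i=4: Q has 4 at row 1, column 3; remove that cell from P, ejecting 6. So w(4) = 6. P is now [[1, 5], [2]].
Step i=3: Q has 3 at row 2, column 1; remove 2 from row 2 of P and reverse-bump: 2 enters row 1 and ejects 1. So w(3) = 1. P is now [[2, 5]].
Step i=2: Q has 2 at row 1, column 2; remove that cell from P, ejecting 5. So w(2) = 5. P is now [[2]].
Step i=1: Q has 1 at row 1, column 1; remove that cell from P, ejecting 2. So w(1) = 2. P is now [].

So w = 2 5 1 6 4 3.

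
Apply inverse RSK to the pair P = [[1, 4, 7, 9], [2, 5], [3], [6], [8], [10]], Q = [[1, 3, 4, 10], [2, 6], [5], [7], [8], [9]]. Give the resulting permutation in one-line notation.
10 3 6 8 2 7 5 4 1 9

Reverse the RSK construction: for i from n down to 1, find the cell of Q containing i, remove the entry at that cell from P, and reverse-bump it up through P; the value ejected from row 1 is w(i).

Step i=10: Q has 10 at row 1, column 4; remove that cell from P, ejecting 9. So w(10) = 9. P is now [[1, 4, 7], [2, 5], [3], [6], [8], [10]].
Step i=9: Q has 9 at row 6, column 1; remove 10 from row 6 of P and reverse-bump: 10 enters row 5 and ejects 8; 8 enters row 4 and ejects 6; 6 enters row 3 and ejects 3; 3 enters row 2 and ejects 2; 2 enters row 1 and ejects 1. So w(9) = 1. P is now [[2, 4, 7], [3, 5], [6], [8], [10]].
Step i=8: Q has 8 at row 5, column 1; remove 10 from row 5 of P and reverse-bump: 10 enters row 4 and ejects 8; 8 enters row 3 and ejects 6; 6 enters row 2 and ejects 5; 5 enters row 1 and ejects 4. So w(8) = 4. P is now [[2, 5, 7], [3, 6], [8], [10]].
Step i=7: Q has 7 at row 4, column 1; remove 10 from row 4 of P and reverse-bump: 10 enters row 3 and ejects 8; 8 enters row 2 and ejects 6; 6 enters row 1 and ejects 5. So w(7) = 5. P is now [[2, 6, 7], [3, 8], [10]].
Step i=6: Q has 6 at row 2, column 2; remove 8 from row 2 of P and reverse-bump: 8 enters row 1 and ejects 7. So w(6) = 7. P is now [[2, 6, 8], [3], [10]].
Step i=5: Q has 5 at row 3, column 1; remove 10 from row 3 of P and reverse-bump: 10 enters row 2 and ejects 3; 3 enters row 1 and ejects 2. So w(5) = 2. P is now [[3, 6, 8], [10]].
Step i=4: Q has 4 at row 1, column 3; remove that cell from P, ejecting 8. So w(4) = 8. P is now [[3, 6], [10]].
Step i=3: Q has 3 at row 1, column 2; remove that cell from P, ejecting 6. So w(3) = 6. P is now [[3], [10]].
Step i=2: Q has 2 at row 2, column 1; remove 10 from row 2 of P and reverse-bump: 10 enters row 1 and ejects 3. So w(2) = 3. P is now [[10]].
Step i=1: Q has 1 at row 1, column 1; remove that cell from P, ejecting 10. So w(1) = 10. P is now [].

So w = 10 3 6 8 2 7 5 4 1 9.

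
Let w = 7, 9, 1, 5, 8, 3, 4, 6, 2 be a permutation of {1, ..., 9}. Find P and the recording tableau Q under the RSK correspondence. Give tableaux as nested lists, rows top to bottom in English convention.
Insert each entry of the permutation into P by Schensted row insertion, recording in Q the position of each new cell.

Insert 7: appended to row 1. P = [[7]].
Insert 9: appended to row 1. P = [[7, 9]].
Insert 1: 1 bumps 7 from row 1; 7 starts row 2. P = [[1, 9], [7]].
Insert 5: 5 bumps 9 from row 1; 9 appends to row 2. P = [[1, 5], [7, 9]].
Insert 8: appended to row 1. P = [[1, 5, 8], [7, 9]].
Insert 3: 3 bumps 5 from row 1; 5 bumps 7 from row 2; 7 starts row 3. P = [[1, 3, 8], [5, 9], [7]].
Insert 4: 4 bumps 8 from row 1; 8 bumps 9 from row 2; 9 appends to row 3. P = [[1, 3, 4], [5, 8], [7, 9]].
Insert 6: appended to row 1. P = [[1, 3, 4, 6], [5, 8], [7, 9]].
Insert 2: 2 bumps 3 from row 1; 3 bumps 5 from row 2; 5 bumps 7 from row 3; 7 starts row 4. P = [[1, 2, 4, 6], [3, 8], [5, 9], [7]].

So P = [[1, 2, 4, 6], [3, 8], [5, 9], [7]], Q = [[1, 2, 5, 8], [3, 4], [6, 7], [9]].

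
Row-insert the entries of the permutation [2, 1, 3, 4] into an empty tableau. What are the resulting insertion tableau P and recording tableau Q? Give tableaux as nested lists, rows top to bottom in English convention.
P = [[1, 3, 4], [2]], Q = [[1, 3, 4], [2]]

Insert each entry of the permutation into P by Schensted row insertion, recording in Q the position of each new cell.

Insert 2: appended to row 1. P = [[2]].
Insert 1: 1 bumps 2 from row 1; 2 starts row 2. P = [[1], [2]].
Insert 3: appended to row 1. P = [[1, 3], [2]].
Insert 4: appended to row 1. P = [[1, 3, 4], [2]].

So P = [[1, 3, 4], [2]], Q = [[1, 3, 4], [2]].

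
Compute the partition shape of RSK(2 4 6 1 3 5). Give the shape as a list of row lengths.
[3, 3]

Row-insert each entry into an empty tableau.

After inserting 2: P = [[2]].
After inserting 4: P = [[2, 4]].
After inserting 6: P = [[2, 4, 6]].
After inserting 1: P = [[1, 4, 6], [2]].
After inserting 3: P = [[1, 3, 6], [2, 4]].
After inserting 5: P = [[1, 3, 5], [2, 4, 6]].

The final insertion tableau P = [[1, 3, 5], [2, 4, 6]] has shape [3, 3].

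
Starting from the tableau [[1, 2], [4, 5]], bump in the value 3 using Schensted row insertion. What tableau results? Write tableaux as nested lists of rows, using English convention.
[[1, 2, 3], [4, 5]]

3 is larger than every entry of row 1, so it is appended to row 1. The new tableau is [[1, 2, 3], [4, 5]].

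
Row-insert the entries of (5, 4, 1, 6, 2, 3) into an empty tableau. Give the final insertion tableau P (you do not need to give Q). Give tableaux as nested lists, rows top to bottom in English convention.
P = [[1, 2, 3], [4, 6], [5]]

After inserting 5: P = [[5]].
After inserting 4: P = [[4], [5]].
After inserting 1: P = [[1], [4], [5]].
After inserting 6: P = [[1, 6], [4], [5]].
After inserting 2: P = [[1, 2], [4, 6], [5]].
After inserting 3: P = [[1, 2, 3], [4, 6], [5]].

So P = [[1, 2, 3], [4, 6], [5]].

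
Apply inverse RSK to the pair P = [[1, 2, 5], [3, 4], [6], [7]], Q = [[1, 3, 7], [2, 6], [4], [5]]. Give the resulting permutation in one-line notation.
7 3 6 4 1 2 5

Reverse the RSK construction: for i from n down to 1, find the cell of Q containing i, remove the entry at that cell from P, and reverse-bump it up through P; the value ejected from row 1 is w(i).

Step i=7: Q has 7 at row 1, column 3; remove that cell from P, ejecting 5. So w(7) = 5. P is now [[1, 2], [3, 4], [6], [7]].
Step i=6: Q has 6 at row 2, column 2; remove 4 from row 2 of P and reverse-bump: 4 enters row 1 and ejects 2. So w(6) = 2. P is now [[1, 4], [3], [6], [7]].
Step i=5: Q has 5 at row 4, column 1; remove 7 from row 4 of P and reverse-bump: 7 enters row 3 and ejects 6; 6 enters row 2 and ejects 3; 3 enters row 1 and ejects 1. So w(5) = 1. P is now [[3, 4], [6], [7]].
Step i=4: Q has 4 at row 3, column 1; remove 7 from row 3 of P and reverse-bump: 7 enters row 2 and ejects 6; 6 enters row 1 and ejects 4. So w(4) = 4. P is now [[3, 6], [7]].
Step i=3: Q has 3 at row 1, column 2; remove that cell from P, ejecting 6. So w(3) = 6. P is now [[3], [7]].
Step i=2: Q has 2 at row 2, column 1; remove 7 from row 2 of P and reverse-bump: 7 enters row 1 and ejects 3. So w(2) = 3. P is now [[7]].
Step i=1: Q has 1 at row 1, column 1; remove that cell from P, ejecting 7. So w(1) = 7. P is now [].

So w = 7 3 6 4 1 2 5.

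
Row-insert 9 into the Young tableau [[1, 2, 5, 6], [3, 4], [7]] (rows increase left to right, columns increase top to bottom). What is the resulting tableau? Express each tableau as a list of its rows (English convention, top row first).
[[1, 2, 5, 6, 9], [3, 4], [7]]

9 is larger than every entry of row 1, so it is appended to row 1. The new tableau is [[1, 2, 5, 6, 9], [3, 4], [7]].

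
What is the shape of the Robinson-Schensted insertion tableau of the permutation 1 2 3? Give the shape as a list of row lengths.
Row-insert each entry into an empty tableau.

After inserting 1: P = [[1]].
After inserting 2: P = [[1, 2]].
After inserting 3: P = [[1, 2, 3]].

The final insertion tableau P = [[1, 2, 3]] has shape [3].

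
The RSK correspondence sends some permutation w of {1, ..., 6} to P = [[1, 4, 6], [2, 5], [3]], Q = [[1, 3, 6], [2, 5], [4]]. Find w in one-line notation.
3 2 5 1 4 6

Reverse the RSK construction: for i from n down to 1, find the cell of Q containing i, remove the entry at that cell from P, and reverse-bump it up through P; the value ejected from row 1 is w(i).

Step i=6: Q has 6 at row 1, column 3; remove that cell from P, ejecting 6. So w(6) = 6. P is now [[1, 4], [2, 5], [3]].
Step i=5: Q has 5 at row 2, column 2; remove 5 from row 2 of P and reverse-bump: 5 enters row 1 and ejects 4. So w(5) = 4. P is now [[1, 5], [2], [3]].
Step i=4: Q has 4 at row 3, column 1; remove 3 from row 3 of P and reverse-bump: 3 enters row 2 and ejects 2; 2 enters row 1 and ejects 1. So w(4) = 1. P is now [[2, 5], [3]].
Step i=3: Q has 3 at row 1, column 2; remove that cell from P, ejecting 5. So w(3) = 5. P is now [[2], [3]].
Step i=2: Q has 2 at row 2, column 1; remove 3 from row 2 of P and reverse-bump: 3 enters row 1 and ejects 2. So w(2) = 2. P is now [[3]].
Step i=1: Q has 1 at row 1, column 1; remove that cell from P, ejecting 3. So w(1) = 3. P is now [].

So w = 3 2 5 1 4 6.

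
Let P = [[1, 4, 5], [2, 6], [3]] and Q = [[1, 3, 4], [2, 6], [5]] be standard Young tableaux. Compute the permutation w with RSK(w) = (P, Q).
3 2 4 6 1 5

Reverse the RSK construction: for i from n down to 1, find the cell of Q containing i, remove the entry at that cell from P, and reverse-bump it up through P; the value ejected from row 1 is w(i).

Step i=6: Q has 6 at row 2, column 2; remove 6 from row 2 of P and reverse-bump: 6 enters row 1 and ejects 5. So w(6) = 5. P is now [[1, 4, 6], [2], [3]].
Step i=5: Q has 5 at row 3, column 1; remove 3 from row 3 of P and reverse-bump: 3 enters row 2 and ejects 2; 2 enters row 1 and ejects 1. So w(5) = 1. P is now [[2, 4, 6], [3]].
Step i=4: Q has 4 at row 1, column 3; remove that cell from P, ejecting 6. So w(4) = 6. P is now [[2, 4], [3]].
Step i=3: Q has 3 at row 1, column 2; remove that cell from P, ejecting 4. So w(3) = 4. P is now [[2], [3]].
Step i=2: Q has 2 at row 2, column 1; remove 3 from row 2 of P and reverse-bump: 3 enters row 1 and ejects 2. So w(2) = 2. P is now [[3]].
Step i=1: Q has 1 at row 1, column 1; remove that cell from P, ejecting 3. So w(1) = 3. P is now [].

So w = 3 2 4 6 1 5.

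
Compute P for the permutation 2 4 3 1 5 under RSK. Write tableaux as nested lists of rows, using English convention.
Insert 2: appended to row 1. P = [[2]].
Insert 4: appended to row 1. P = [[2, 4]].
Insert 3: 3 bumps 4 from row 1; 4 starts row 2. P = [[2, 3], [4]].
Insert 1: 1 bumps 2 from row 1; 2 bumps 4 from row 2; 4 starts row 3. P = [[1, 3], [2], [4]].
Insert 5: appended to row 1. P = [[1, 3, 5], [2], [4]].

So P = [[1, 3, 5], [2], [4]].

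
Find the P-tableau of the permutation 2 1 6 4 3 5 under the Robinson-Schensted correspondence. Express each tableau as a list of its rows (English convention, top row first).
P = [[1, 3, 5], [2, 4], [6]]

After inserting 2: P = [[2]].
After inserting 1: P = [[1], [2]].
After inserting 6: P = [[1, 6], [2]].
After inserting 4: P = [[1, 4], [2, 6]].
After inserting 3: P = [[1, 3], [2, 4], [6]].
After inserting 5: P = [[1, 3, 5], [2, 4], [6]].

So P = [[1, 3, 5], [2, 4], [6]].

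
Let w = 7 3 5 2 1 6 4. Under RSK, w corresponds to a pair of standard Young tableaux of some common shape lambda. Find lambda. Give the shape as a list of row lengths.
[3, 2, 1, 1]

RSK row insertion gives P = [[1, 4, 6], [2, 5], [3], [7]], which has shape [3, 2, 1, 1].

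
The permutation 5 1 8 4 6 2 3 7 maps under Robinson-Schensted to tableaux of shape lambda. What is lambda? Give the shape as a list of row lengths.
[4, 2, 2]

Row-insert each entry into an empty tableau.

After inserting 5: P = [[5]].
After inserting 1: P = [[1], [5]].
After inserting 8: P = [[1, 8], [5]].
After inserting 4: P = [[1, 4], [5, 8]].
After inserting 6: P = [[1, 4, 6], [5, 8]].
After inserting 2: P = [[1, 2, 6], [4, 8], [5]].
After inserting 3: P = [[1, 2, 3], [4, 6], [5, 8]].
After inserting 7: P = [[1, 2, 3, 7], [4, 6], [5, 8]].

The final insertion tableau P = [[1, 2, 3, 7], [4, 6], [5, 8]] has shape [4, 2, 2].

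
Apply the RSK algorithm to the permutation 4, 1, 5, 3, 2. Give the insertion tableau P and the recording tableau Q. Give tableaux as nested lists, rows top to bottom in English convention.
Insert each entry of the permutation into P by Schensted row insertion, recording in Q the position of each new cell.

Insert 4: appended to row 1. P = [[4]], Q = [[1]].
Insert 1: 1 bumps 4 from row 1; 4 starts row 2. P = [[1], [4]], Q = [[1], [2]].
Insert 5: appended to row 1. P = [[1, 5], [4]], Q = [[1, 3], [2]].
Insert 3: 3 bumps 5 from row 1; 5 appends to row 2. P = [[1, 3], [4, 5]], Q = [[1, 3], [2, 4]].
Insert 2: 2 bumps 3 from row 1; 3 bumps 4 from row 2; 4 starts row 3. P = [[1, 2], [3, 5], [4]], Q = [[1, 3], [2, 4], [5]].

So P = [[1, 2], [3, 5], [4]], Q = [[1, 3], [2, 4], [5]].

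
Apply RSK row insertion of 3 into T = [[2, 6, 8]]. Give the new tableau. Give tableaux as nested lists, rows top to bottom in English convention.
[[2, 3, 8], [6]]

In row 1, 3 replaces 6 (the leftmost entry greater than 3); 6 is bumped to row 2. 6 starts a new row 2. The new tableau is [[2, 3, 8], [6]].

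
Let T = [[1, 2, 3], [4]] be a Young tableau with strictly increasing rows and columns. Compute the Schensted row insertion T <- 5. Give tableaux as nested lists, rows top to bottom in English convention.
5 is larger than every entry of row 1, so it is appended to row 1. The new tableau is [[1, 2, 3, 5], [4]].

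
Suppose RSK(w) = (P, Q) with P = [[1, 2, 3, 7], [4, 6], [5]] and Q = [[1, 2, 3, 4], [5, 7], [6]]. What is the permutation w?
Reverse the RSK construction: for i from n down to 1, find the cell of Q containing i, remove the entry at that cell from P, and reverse-bump it up through P; the value ejected from row 1 is w(i).

Step i=7: Q has 7 at row 2, column 2; remove 6 from row 2 of P and reverse-bump: 6 enters row 1 and ejects 3. So w(7) = 3. P is now [[1, 2, 6, 7], [4], [5]].
Step i=6: Q has 6 at row 3, column 1; remove 5 from row 3 of P and reverse-bump: 5 enters row 2 and ejects 4; 4 enters row 1 and ejects 2. So w(6) = 2. P is now [[1, 4, 6, 7], [5]].
Step i=5: Q has 5 at row 2, column 1; remove 5 from row 2 of P and reverse-bump: 5 enters row 1 and ejects 4. So w(5) = 4. P is now [[1, 5, 6, 7]].
Step i=4: Q has 4 at row 1, column 4; remove that cell from P, ejecting 7. So w(4) = 7. P is now [[1, 5, 6]].
Step i=3: Q has 3 at row 1, column 3; remove that cell from P, ejecting 6. So w(3) = 6. P is now [[1, 5]].
Step i=2: Q has 2 at row 1, column 2; remove that cell from P, ejecting 5. So w(2) = 5. P is now [[1]].
Step i=1: Q has 1 at row 1, column 1; remove that cell from P, ejecting 1. So w(1) = 1. P is now [].

So w = 1 5 6 7 4 2 3.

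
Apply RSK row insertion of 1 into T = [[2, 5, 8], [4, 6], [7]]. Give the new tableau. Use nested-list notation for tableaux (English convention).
In row 1, 1 replaces 2 (the leftmost entry greater than 1); 2 is bumped to row 2. In row 2, 2 replaces 4 (the leftmost entry greater than 2); 4 is bumped to row 3. In row 3, 4 replaces 7 (the leftmost entry greater than 4); 7 is bumped to row 4. 7 starts a new row 4. The new tableau is [[1, 5, 8], [2, 6], [4], [7]].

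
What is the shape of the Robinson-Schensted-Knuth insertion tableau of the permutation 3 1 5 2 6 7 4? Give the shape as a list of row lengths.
[4, 3]

Row-insert each entry into an empty tableau.

After inserting 3: P = [[3]].
After inserting 1: P = [[1], [3]].
After inserting 5: P = [[1, 5], [3]].
After inserting 2: P = [[1, 2], [3, 5]].
After inserting 6: P = [[1, 2, 6], [3, 5]].
After inserting 7: P = [[1, 2, 6, 7], [3, 5]].
After inserting 4: P = [[1, 2, 4, 7], [3, 5, 6]].

The final insertion tableau P = [[1, 2, 4, 7], [3, 5, 6]] has shape [4, 3].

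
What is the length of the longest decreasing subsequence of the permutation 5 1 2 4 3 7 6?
3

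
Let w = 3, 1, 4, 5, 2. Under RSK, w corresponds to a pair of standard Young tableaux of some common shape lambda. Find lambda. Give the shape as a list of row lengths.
Row-insert each entry into an empty tableau.

After inserting 3: P = [[3]].
After inserting 1: P = [[1], [3]].
After inserting 4: P = [[1, 4], [3]].
After inserting 5: P = [[1, 4, 5], [3]].
After inserting 2: P = [[1, 2, 5], [3, 4]].

The final insertion tableau P = [[1, 2, 5], [3, 4]] has shape [3, 2].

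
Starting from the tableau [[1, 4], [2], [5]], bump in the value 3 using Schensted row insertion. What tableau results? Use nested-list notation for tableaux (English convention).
In row 1, 3 replaces 4 (the leftmost entry greater than 3); 4 is bumped to row 2. 4 is appended to row 2. The new tableau is [[1, 3], [2, 4], [5]].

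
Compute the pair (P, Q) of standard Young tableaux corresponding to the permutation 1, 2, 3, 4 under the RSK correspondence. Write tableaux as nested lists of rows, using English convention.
Insert each entry of the permutation into P by Schensted row insertion, recording in Q the position of each new cell.

Insert 1: appended to row 1. P = [[1]].
Insert 2: appended to row 1. P = [[1, 2]].
Insert 3: appended to row 1. P = [[1, 2, 3]].
Insert 4: appended to row 1. P = [[1, 2, 3, 4]].

So P = [[1, 2, 3, 4]], Q = [[1, 2, 3, 4]].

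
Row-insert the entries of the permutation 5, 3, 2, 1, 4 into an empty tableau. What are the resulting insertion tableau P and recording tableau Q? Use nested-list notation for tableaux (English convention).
P = [[1, 4], [2], [3], [5]], Q = [[1, 5], [2], [3], [4]]

Insert each entry of the permutation into P by Schensted row insertion, recording in Q the position of each new cell.

Insert 5: appended to row 1. P = [[5]].
Insert 3: 3 bumps 5 from row 1; 5 starts row 2. P = [[3], [5]].
Insert 2: 2 bumps 3 from row 1; 3 bumps 5 from row 2; 5 starts row 3. P = [[2], [3], [5]].
Insert 1: 1 bumps 2 from row 1; 2 bumps 3 from row 2; 3 bumps 5 from row 3; 5 starts row 4. P = [[1], [2], [3], [5]].
Insert 4: appended to row 1. P = [[1, 4], [2], [3], [5]].

So P = [[1, 4], [2], [3], [5]], Q = [[1, 5], [2], [3], [4]].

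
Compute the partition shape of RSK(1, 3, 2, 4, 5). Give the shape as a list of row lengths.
[4, 1]

Row-insert each entry into an empty tableau.

After inserting 1: P = [[1]].
After inserting 3: P = [[1, 3]].
After inserting 2: P = [[1, 2], [3]].
After inserting 4: P = [[1, 2, 4], [3]].
After inserting 5: P = [[1, 2, 4, 5], [3]].

The final insertion tableau P = [[1, 2, 4, 5], [3]] has shape [4, 1].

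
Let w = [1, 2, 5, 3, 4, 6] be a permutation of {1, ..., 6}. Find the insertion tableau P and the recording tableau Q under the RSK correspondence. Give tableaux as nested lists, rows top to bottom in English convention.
Insert each entry of the permutation into P by Schensted row insertion, recording in Q the position of each new cell.

Insert 1: appended to row 1. P = [[1]].
Insert 2: appended to row 1. P = [[1, 2]].
Insert 5: appended to row 1. P = [[1, 2, 5]].
Insert 3: 3 bumps 5 from row 1; 5 starts row 2. P = [[1, 2, 3], [5]].
Insert 4: appended to row 1. P = [[1, 2, 3, 4], [5]].
Insert 6: appended to row 1. P = [[1, 2, 3, 4, 6], [5]].

So P = [[1, 2, 3, 4, 6], [5]], Q = [[1, 2, 3, 5, 6], [4]].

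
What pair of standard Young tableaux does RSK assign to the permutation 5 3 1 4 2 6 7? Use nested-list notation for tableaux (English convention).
P = [[1, 2, 6, 7], [3, 4], [5]], Q = [[1, 4, 6, 7], [2, 5], [3]]

Insert each entry of the permutation into P by Schensted row insertion, recording in Q the position of each new cell.

Insert 5: appended to row 1. P = [[5]].
Insert 3: 3 bumps 5 from row 1; 5 starts row 2. P = [[3], [5]].
Insert 1: 1 bumps 3 from row 1; 3 bumps 5 from row 2; 5 starts row 3. P = [[1], [3], [5]].
Insert 4: appended to row 1. P = [[1, 4], [3], [5]].
Insert 2: 2 bumps 4 from row 1; 4 appends to row 2. P = [[1, 2], [3, 4], [5]].
Insert 6: appended to row 1. P = [[1, 2, 6], [3, 4], [5]].
Insert 7: appended to row 1. P = [[1, 2, 6, 7], [3, 4], [5]].

So P = [[1, 2, 6, 7], [3, 4], [5]], Q = [[1, 4, 6, 7], [2, 5], [3]].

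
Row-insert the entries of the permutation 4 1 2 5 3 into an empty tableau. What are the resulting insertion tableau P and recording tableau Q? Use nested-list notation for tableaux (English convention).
Insert each entry of the permutation into P by Schensted row insertion, recording in Q the position of each new cell.

Insert 4: appended to row 1. P = [[4]], Q = [[1]].
Insert 1: 1 bumps 4 from row 1; 4 starts row 2. P = [[1], [4]], Q = [[1], [2]].
Insert 2: appended to row 1. P = [[1, 2], [4]], Q = [[1, 3], [2]].
Insert 5: appended to row 1. P = [[1, 2, 5], [4]], Q = [[1, 3, 4], [2]].
Insert 3: 3 bumps 5 from row 1; 5 appends to row 2. P = [[1, 2, 3], [4, 5]], Q = [[1, 3, 4], [2, 5]].

So P = [[1, 2, 3], [4, 5]], Q = [[1, 3, 4], [2, 5]].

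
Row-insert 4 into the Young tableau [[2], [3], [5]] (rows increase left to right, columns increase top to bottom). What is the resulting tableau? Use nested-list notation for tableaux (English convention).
4 is larger than every entry of row 1, so it is appended to row 1. The new tableau is [[2, 4], [3], [5]].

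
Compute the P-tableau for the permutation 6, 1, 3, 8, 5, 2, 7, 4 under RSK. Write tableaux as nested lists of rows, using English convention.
After inserting 6: P = [[6]].
After inserting 1: P = [[1], [6]].
After inserting 3: P = [[1, 3], [6]].
After inserting 8: P = [[1, 3, 8], [6]].
After inserting 5: P = [[1, 3, 5], [6, 8]].
After inserting 2: P = [[1, 2, 5], [3, 8], [6]].
After inserting 7: P = [[1, 2, 5, 7], [3, 8], [6]].
After inserting 4: P = [[1, 2, 4, 7], [3, 5], [6, 8]].

So P = [[1, 2, 4, 7], [3, 5], [6, 8]].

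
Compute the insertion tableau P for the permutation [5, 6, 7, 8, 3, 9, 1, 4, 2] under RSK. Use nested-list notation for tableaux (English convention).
P = [[1, 2, 7, 8, 9], [3, 4], [5, 6]]

After inserting 5: P = [[5]].
After inserting 6: P = [[5, 6]].
After inserting 7: P = [[5, 6, 7]].
After inserting 8: P = [[5, 6, 7, 8]].
After inserting 3: P = [[3, 6, 7, 8], [5]].
After inserting 9: P = [[3, 6, 7, 8, 9], [5]].
After inserting 1: P = [[1, 6, 7, 8, 9], [3], [5]].
After inserting 4: P = [[1, 4, 7, 8, 9], [3, 6], [5]].
After inserting 2: P = [[1, 2, 7, 8, 9], [3, 4], [5, 6]].

So P = [[1, 2, 7, 8, 9], [3, 4], [5, 6]].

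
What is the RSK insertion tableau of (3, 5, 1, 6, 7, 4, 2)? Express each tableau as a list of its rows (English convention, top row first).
Insert 3: appended to row 1. P = [[3]].
Insert 5: appended to row 1. P = [[3, 5]].
Insert 1: 1 bumps 3 from row 1; 3 starts row 2. P = [[1, 5], [3]].
Insert 6: appended to row 1. P = [[1, 5, 6], [3]].
Insert 7: appended to row 1. P = [[1, 5, 6, 7], [3]].
Insert 4: 4 bumps 5 from row 1; 5 appends to row 2. P = [[1, 4, 6, 7], [3, 5]].
Insert 2: 2 bumps 4 from row 1; 4 bumps 5 from row 2; 5 starts row 3. P = [[1, 2, 6, 7], [3, 4], [5]].

So P = [[1, 2, 6, 7], [3, 4], [5]].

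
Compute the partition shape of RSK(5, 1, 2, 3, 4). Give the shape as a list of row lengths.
Row-insert each entry into an empty tableau.

After inserting 5: P = [[5]].
After inserting 1: P = [[1], [5]].
After inserting 2: P = [[1, 2], [5]].
After inserting 3: P = [[1, 2, 3], [5]].
After inserting 4: P = [[1, 2, 3, 4], [5]].

The final insertion tableau P = [[1, 2, 3, 4], [5]] has shape [4, 1].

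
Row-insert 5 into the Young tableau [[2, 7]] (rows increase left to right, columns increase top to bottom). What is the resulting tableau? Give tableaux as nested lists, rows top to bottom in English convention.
[[2, 5], [7]]

In row 1, 5 replaces 7 (the leftmost entry greater than 5); 7 is bumped to row 2. 7 starts a new row 2. The new tableau is [[2, 5], [7]].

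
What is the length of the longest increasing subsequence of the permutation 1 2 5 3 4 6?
5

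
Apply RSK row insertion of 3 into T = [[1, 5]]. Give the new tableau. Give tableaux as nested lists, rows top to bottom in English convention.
In row 1, 3 replaces 5 (the leftmost entry greater than 3); 5 is bumped to row 2. 5 starts a new row 2. The new tableau is [[1, 3], [5]].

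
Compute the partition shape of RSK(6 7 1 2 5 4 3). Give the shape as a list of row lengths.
[3, 2, 1, 1]

Row-insert each entry into an empty tableau.

After inserting 6: P = [[6]].
After inserting 7: P = [[6, 7]].
After inserting 1: P = [[1, 7], [6]].
After inserting 2: P = [[1, 2], [6, 7]].
After inserting 5: P = [[1, 2, 5], [6, 7]].
After inserting 4: P = [[1, 2, 4], [5, 7], [6]].
After inserting 3: P = [[1, 2, 3], [4, 7], [5], [6]].

The final insertion tableau P = [[1, 2, 3], [4, 7], [5], [6]] has shape [3, 2, 1, 1].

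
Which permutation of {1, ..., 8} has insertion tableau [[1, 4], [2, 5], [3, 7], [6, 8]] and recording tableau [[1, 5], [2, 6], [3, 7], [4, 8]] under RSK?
6 3 2 1 8 7 5 4

Reverse the RSK construction: for i from n down to 1, find the cell of Q containing i, remove the entry at that cell from P, and reverse-bump it up through P; the value ejected from row 1 is w(i).

Step i=8: Q has 8 at row 4, column 2; remove 8 from row 4 of P and reverse-bump: 8 enters row 3 and ejects 7; 7 enters row 2 and ejects 5; 5 enters row 1 and ejects 4. So w(8) = 4. P is now [[1, 5], [2, 7], [3, 8], [6]].
Step i=7: Q has 7 at row 3, column 2; remove 8 from row 3 of P and reverse-bump: 8 enters row 2 and ejects 7; 7 enters row 1 and ejects 5. So w(7) = 5. P is now [[1, 7], [2, 8], [3], [6]].
Step i=6: Q has 6 at row 2, column 2; remove 8 from row 2 of P and reverse-bump: 8 enters row 1 and ejects 7. So w(6) = 7. P is now [[1, 8], [2], [3], [6]].
Step i=5: Q has 5 at row 1, column 2; remove that cell from P, ejecting 8. So w(5) = 8. P is now [[1], [2], [3], [6]].
Step i=4: Q has 4 at row 4, column 1; remove 6 from row 4 of P and reverse-bump: 6 enters row 3 and ejects 3; 3 enters row 2 and ejects 2; 2 enters row 1 and ejects 1. So w(4) = 1. P is now [[2], [3], [6]].
Step i=3: Q has 3 at row 3, column 1; remove 6 from row 3 of P and reverse-bump: 6 enters row 2 and ejects 3; 3 enters row 1 and ejects 2. So w(3) = 2. P is now [[3], [6]].
Step i=2: Q has 2 at row 2, column 1; remove 6 from row 2 of P and reverse-bump: 6 enters row 1 and ejects 3. So w(2) = 3. P is now [[6]].
Step i=1: Q has 1 at row 1, column 1; remove that cell from P, ejecting 6. So w(1) = 6. P is now [].

So w = 6 3 2 1 8 7 5 4.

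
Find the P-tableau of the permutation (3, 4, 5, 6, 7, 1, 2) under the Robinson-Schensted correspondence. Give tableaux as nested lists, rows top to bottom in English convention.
Insert 3: appended to row 1. P = [[3]].
Insert 4: appended to row 1. P = [[3, 4]].
Insert 5: appended to row 1. P = [[3, 4, 5]].
Insert 6: appended to row 1. P = [[3, 4, 5, 6]].
Insert 7: appended to row 1. P = [[3, 4, 5, 6, 7]].
Insert 1: 1 bumps 3 from row 1; 3 starts row 2. P = [[1, 4, 5, 6, 7], [3]].
Insert 2: 2 bumps 4 from row 1; 4 appends to row 2. P = [[1, 2, 5, 6, 7], [3, 4]].

So P = [[1, 2, 5, 6, 7], [3, 4]].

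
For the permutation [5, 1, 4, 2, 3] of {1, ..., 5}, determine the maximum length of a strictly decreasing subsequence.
3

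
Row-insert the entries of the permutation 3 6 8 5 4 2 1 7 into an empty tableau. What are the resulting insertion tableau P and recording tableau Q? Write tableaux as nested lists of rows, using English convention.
P = [[1, 4, 7], [2, 8], [3], [5], [6]], Q = [[1, 2, 3], [4, 8], [5], [6], [7]]

Insert each entry of the permutation into P by Schensted row insertion, recording in Q the position of each new cell.

Insert 3: appended to row 1. P = [[3]].
Insert 6: appended to row 1. P = [[3, 6]].
Insert 8: appended to row 1. P = [[3, 6, 8]].
Insert 5: 5 bumps 6 from row 1; 6 starts row 2. P = [[3, 5, 8], [6]].
Insert 4: 4 bumps 5 from row 1; 5 bumps 6 from row 2; 6 starts row 3. P = [[3, 4, 8], [5], [6]].
Insert 2: 2 bumps 3 from row 1; 3 bumps 5 from row 2; 5 bumps 6 from row 3; 6 starts row 4. P = [[2, 4, 8], [3], [5], [6]].
Insert 1: 1 bumps 2 from row 1; 2 bumps 3 from row 2; 3 bumps 5 from row 3; 5 bumps 6 from row 4; 6 starts row 5. P = [[1, 4, 8], [2], [3], [5], [6]].
Insert 7: 7 bumps 8 from row 1; 8 appends to row 2. P = [[1, 4, 7], [2, 8], [3], [5], [6]].

So P = [[1, 4, 7], [2, 8], [3], [5], [6]], Q = [[1, 2, 3], [4, 8], [5], [6], [7]].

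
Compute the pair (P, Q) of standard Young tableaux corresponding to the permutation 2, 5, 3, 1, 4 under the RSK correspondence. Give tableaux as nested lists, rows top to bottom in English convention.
Insert each entry of the permutation into P by Schensted row insertion, recording in Q the position of each new cell.

Insert 2: appended to row 1. P = [[2]], Q = [[1]].
Insert 5: appended to row 1. P = [[2, 5]], Q = [[1, 2]].
Insert 3: 3 bumps 5 from row 1; 5 starts row 2. P = [[2, 3], [5]], Q = [[1, 2], [3]].
Insert 1: 1 bumps 2 from row 1; 2 bumps 5 from row 2; 5 starts row 3. P = [[1, 3], [2], [5]], Q = [[1, 2], [3], [4]].
Insert 4: appended to row 1. P = [[1, 3, 4], [2], [5]], Q = [[1, 2, 5], [3], [4]].

So P = [[1, 3, 4], [2], [5]], Q = [[1, 2, 5], [3], [4]].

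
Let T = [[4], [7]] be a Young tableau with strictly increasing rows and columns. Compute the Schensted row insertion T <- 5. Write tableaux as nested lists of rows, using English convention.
5 is larger than every entry of row 1, so it is appended to row 1. The new tableau is [[4, 5], [7]].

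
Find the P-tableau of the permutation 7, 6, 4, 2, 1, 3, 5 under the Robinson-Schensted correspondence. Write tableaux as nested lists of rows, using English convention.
Insert 7: appended to row 1. P = [[7]].
Insert 6: 6 bumps 7 from row 1; 7 starts row 2. P = [[6], [7]].
Insert 4: 4 bumps 6 from row 1; 6 bumps 7 from row 2; 7 starts row 3. P = [[4], [6], [7]].
Insert 2: 2 bumps 4 from row 1; 4 bumps 6 from row 2; 6 bumps 7 from row 3; 7 starts row 4. P = [[2], [4], [6], [7]].
Insert 1: 1 bumps 2 from row 1; 2 bumps 4 from row 2; 4 bumps 6 from row 3; 6 bumps 7 from row 4; 7 starts row 5. P = [[1], [2], [4], [6], [7]].
Insert 3: appended to row 1. P = [[1, 3], [2], [4], [6], [7]].
Insert 5: appended to row 1. P = [[1, 3, 5], [2], [4], [6], [7]].

So P = [[1, 3, 5], [2], [4], [6], [7]].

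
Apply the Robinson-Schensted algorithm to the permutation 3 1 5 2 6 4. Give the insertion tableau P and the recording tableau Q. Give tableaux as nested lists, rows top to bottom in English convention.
P = [[1, 2, 4], [3, 5, 6]], Q = [[1, 3, 5], [2, 4, 6]]

Insert each entry of the permutation into P by Schensted row insertion, recording in Q the position of each new cell.

Insert 3: appended to row 1. P = [[3]].
Insert 1: 1 bumps 3 from row 1; 3 starts row 2. P = [[1], [3]].
Insert 5: appended to row 1. P = [[1, 5], [3]].
Insert 2: 2 bumps 5 from row 1; 5 appends to row 2. P = [[1, 2], [3, 5]].
Insert 6: appended to row 1. P = [[1, 2, 6], [3, 5]].
Insert 4: 4 bumps 6 from row 1; 6 appends to row 2. P = [[1, 2, 4], [3, 5, 6]].

So P = [[1, 2, 4], [3, 5, 6]], Q = [[1, 3, 5], [2, 4, 6]].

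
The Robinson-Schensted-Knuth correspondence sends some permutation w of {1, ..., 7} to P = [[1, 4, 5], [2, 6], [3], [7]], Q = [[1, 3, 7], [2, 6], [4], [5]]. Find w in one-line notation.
7 3 6 2 1 4 5

Reverse the RSK construction: for i from n down to 1, find the cell of Q containing i, remove the entry at that cell from P, and reverse-bump it up through P; the value ejected from row 1 is w(i).

Step i=7: Q has 7 at row 1, column 3; remove that cell from P, ejecting 5. So w(7) = 5. P is now [[1, 4], [2, 6], [3], [7]].
Step i=6: Q has 6 at row 2, column 2; remove 6 from row 2 of P and reverse-bump: 6 enters row 1 and ejects 4. So w(6) = 4. P is now [[1, 6], [2], [3], [7]].
Step i=5: Q has 5 at row 4, column 1; remove 7 from row 4 of P and reverse-bump: 7 enters row 3 and ejects 3; 3 enters row 2 and ejects 2; 2 enters row 1 and ejects 1. So w(5) = 1. P is now [[2, 6], [3], [7]].
Step i=4: Q has 4 at row 3, column 1; remove 7 from row 3 of P and reverse-bump: 7 enters row 2 and ejects 3; 3 enters row 1 and ejects 2. So w(4) = 2. P is now [[3, 6], [7]].
Step i=3: Q has 3 at row 1, column 2; remove that cell from P, ejecting 6. So w(3) = 6. P is now [[3], [7]].
Step i=2: Q has 2 at row 2, column 1; remove 7 from row 2 of P and reverse-bump: 7 enters row 1 and ejects 3. So w(2) = 3. P is now [[7]].
Step i=1: Q has 1 at row 1, column 1; remove that cell from P, ejecting 7. So w(1) = 7. P is now [].

So w = 7 3 6 2 1 4 5.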